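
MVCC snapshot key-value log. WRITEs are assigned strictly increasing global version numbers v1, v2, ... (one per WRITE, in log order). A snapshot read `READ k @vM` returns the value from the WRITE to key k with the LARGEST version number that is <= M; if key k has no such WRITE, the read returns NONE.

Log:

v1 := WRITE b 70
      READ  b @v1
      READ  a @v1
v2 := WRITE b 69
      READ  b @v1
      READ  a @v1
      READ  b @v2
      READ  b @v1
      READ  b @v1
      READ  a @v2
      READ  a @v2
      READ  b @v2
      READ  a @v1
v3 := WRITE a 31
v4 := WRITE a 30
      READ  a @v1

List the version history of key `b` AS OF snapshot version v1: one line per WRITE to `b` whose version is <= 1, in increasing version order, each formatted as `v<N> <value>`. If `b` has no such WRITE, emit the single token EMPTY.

Scan writes for key=b with version <= 1:
  v1 WRITE b 70 -> keep
  v2 WRITE b 69 -> drop (> snap)
  v3 WRITE a 31 -> skip
  v4 WRITE a 30 -> skip
Collected: [(1, 70)]

Answer: v1 70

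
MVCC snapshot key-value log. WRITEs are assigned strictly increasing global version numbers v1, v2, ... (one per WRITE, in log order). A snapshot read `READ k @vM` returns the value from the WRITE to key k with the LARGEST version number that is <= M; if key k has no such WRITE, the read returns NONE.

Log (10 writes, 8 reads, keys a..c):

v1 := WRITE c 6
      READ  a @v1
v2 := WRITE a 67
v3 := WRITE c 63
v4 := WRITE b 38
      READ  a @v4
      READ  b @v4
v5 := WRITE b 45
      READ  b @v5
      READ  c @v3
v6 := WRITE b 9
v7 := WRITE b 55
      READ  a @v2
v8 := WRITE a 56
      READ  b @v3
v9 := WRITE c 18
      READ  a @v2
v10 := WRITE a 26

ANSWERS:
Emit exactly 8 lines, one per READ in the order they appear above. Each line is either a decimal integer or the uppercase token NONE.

Answer: NONE
67
38
45
63
67
NONE
67

Derivation:
v1: WRITE c=6  (c history now [(1, 6)])
READ a @v1: history=[] -> no version <= 1 -> NONE
v2: WRITE a=67  (a history now [(2, 67)])
v3: WRITE c=63  (c history now [(1, 6), (3, 63)])
v4: WRITE b=38  (b history now [(4, 38)])
READ a @v4: history=[(2, 67)] -> pick v2 -> 67
READ b @v4: history=[(4, 38)] -> pick v4 -> 38
v5: WRITE b=45  (b history now [(4, 38), (5, 45)])
READ b @v5: history=[(4, 38), (5, 45)] -> pick v5 -> 45
READ c @v3: history=[(1, 6), (3, 63)] -> pick v3 -> 63
v6: WRITE b=9  (b history now [(4, 38), (5, 45), (6, 9)])
v7: WRITE b=55  (b history now [(4, 38), (5, 45), (6, 9), (7, 55)])
READ a @v2: history=[(2, 67)] -> pick v2 -> 67
v8: WRITE a=56  (a history now [(2, 67), (8, 56)])
READ b @v3: history=[(4, 38), (5, 45), (6, 9), (7, 55)] -> no version <= 3 -> NONE
v9: WRITE c=18  (c history now [(1, 6), (3, 63), (9, 18)])
READ a @v2: history=[(2, 67), (8, 56)] -> pick v2 -> 67
v10: WRITE a=26  (a history now [(2, 67), (8, 56), (10, 26)])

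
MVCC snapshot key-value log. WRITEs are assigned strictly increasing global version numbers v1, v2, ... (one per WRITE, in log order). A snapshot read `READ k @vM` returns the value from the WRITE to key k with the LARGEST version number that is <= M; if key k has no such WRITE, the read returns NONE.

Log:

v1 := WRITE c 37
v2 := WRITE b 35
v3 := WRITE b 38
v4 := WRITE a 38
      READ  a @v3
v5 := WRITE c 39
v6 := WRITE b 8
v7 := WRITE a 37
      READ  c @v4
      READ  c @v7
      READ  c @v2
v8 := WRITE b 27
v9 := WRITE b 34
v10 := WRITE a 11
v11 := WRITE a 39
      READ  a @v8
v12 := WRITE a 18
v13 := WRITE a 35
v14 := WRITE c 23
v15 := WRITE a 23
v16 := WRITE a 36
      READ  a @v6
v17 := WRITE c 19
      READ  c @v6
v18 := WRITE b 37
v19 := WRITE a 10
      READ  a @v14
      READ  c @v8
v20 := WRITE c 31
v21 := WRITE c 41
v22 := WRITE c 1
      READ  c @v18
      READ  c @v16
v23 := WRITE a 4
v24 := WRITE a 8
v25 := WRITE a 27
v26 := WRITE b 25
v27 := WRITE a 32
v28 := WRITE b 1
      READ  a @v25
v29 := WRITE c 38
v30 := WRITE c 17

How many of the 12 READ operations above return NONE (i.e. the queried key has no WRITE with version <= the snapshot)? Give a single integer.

v1: WRITE c=37  (c history now [(1, 37)])
v2: WRITE b=35  (b history now [(2, 35)])
v3: WRITE b=38  (b history now [(2, 35), (3, 38)])
v4: WRITE a=38  (a history now [(4, 38)])
READ a @v3: history=[(4, 38)] -> no version <= 3 -> NONE
v5: WRITE c=39  (c history now [(1, 37), (5, 39)])
v6: WRITE b=8  (b history now [(2, 35), (3, 38), (6, 8)])
v7: WRITE a=37  (a history now [(4, 38), (7, 37)])
READ c @v4: history=[(1, 37), (5, 39)] -> pick v1 -> 37
READ c @v7: history=[(1, 37), (5, 39)] -> pick v5 -> 39
READ c @v2: history=[(1, 37), (5, 39)] -> pick v1 -> 37
v8: WRITE b=27  (b history now [(2, 35), (3, 38), (6, 8), (8, 27)])
v9: WRITE b=34  (b history now [(2, 35), (3, 38), (6, 8), (8, 27), (9, 34)])
v10: WRITE a=11  (a history now [(4, 38), (7, 37), (10, 11)])
v11: WRITE a=39  (a history now [(4, 38), (7, 37), (10, 11), (11, 39)])
READ a @v8: history=[(4, 38), (7, 37), (10, 11), (11, 39)] -> pick v7 -> 37
v12: WRITE a=18  (a history now [(4, 38), (7, 37), (10, 11), (11, 39), (12, 18)])
v13: WRITE a=35  (a history now [(4, 38), (7, 37), (10, 11), (11, 39), (12, 18), (13, 35)])
v14: WRITE c=23  (c history now [(1, 37), (5, 39), (14, 23)])
v15: WRITE a=23  (a history now [(4, 38), (7, 37), (10, 11), (11, 39), (12, 18), (13, 35), (15, 23)])
v16: WRITE a=36  (a history now [(4, 38), (7, 37), (10, 11), (11, 39), (12, 18), (13, 35), (15, 23), (16, 36)])
READ a @v6: history=[(4, 38), (7, 37), (10, 11), (11, 39), (12, 18), (13, 35), (15, 23), (16, 36)] -> pick v4 -> 38
v17: WRITE c=19  (c history now [(1, 37), (5, 39), (14, 23), (17, 19)])
READ c @v6: history=[(1, 37), (5, 39), (14, 23), (17, 19)] -> pick v5 -> 39
v18: WRITE b=37  (b history now [(2, 35), (3, 38), (6, 8), (8, 27), (9, 34), (18, 37)])
v19: WRITE a=10  (a history now [(4, 38), (7, 37), (10, 11), (11, 39), (12, 18), (13, 35), (15, 23), (16, 36), (19, 10)])
READ a @v14: history=[(4, 38), (7, 37), (10, 11), (11, 39), (12, 18), (13, 35), (15, 23), (16, 36), (19, 10)] -> pick v13 -> 35
READ c @v8: history=[(1, 37), (5, 39), (14, 23), (17, 19)] -> pick v5 -> 39
v20: WRITE c=31  (c history now [(1, 37), (5, 39), (14, 23), (17, 19), (20, 31)])
v21: WRITE c=41  (c history now [(1, 37), (5, 39), (14, 23), (17, 19), (20, 31), (21, 41)])
v22: WRITE c=1  (c history now [(1, 37), (5, 39), (14, 23), (17, 19), (20, 31), (21, 41), (22, 1)])
READ c @v18: history=[(1, 37), (5, 39), (14, 23), (17, 19), (20, 31), (21, 41), (22, 1)] -> pick v17 -> 19
READ c @v16: history=[(1, 37), (5, 39), (14, 23), (17, 19), (20, 31), (21, 41), (22, 1)] -> pick v14 -> 23
v23: WRITE a=4  (a history now [(4, 38), (7, 37), (10, 11), (11, 39), (12, 18), (13, 35), (15, 23), (16, 36), (19, 10), (23, 4)])
v24: WRITE a=8  (a history now [(4, 38), (7, 37), (10, 11), (11, 39), (12, 18), (13, 35), (15, 23), (16, 36), (19, 10), (23, 4), (24, 8)])
v25: WRITE a=27  (a history now [(4, 38), (7, 37), (10, 11), (11, 39), (12, 18), (13, 35), (15, 23), (16, 36), (19, 10), (23, 4), (24, 8), (25, 27)])
v26: WRITE b=25  (b history now [(2, 35), (3, 38), (6, 8), (8, 27), (9, 34), (18, 37), (26, 25)])
v27: WRITE a=32  (a history now [(4, 38), (7, 37), (10, 11), (11, 39), (12, 18), (13, 35), (15, 23), (16, 36), (19, 10), (23, 4), (24, 8), (25, 27), (27, 32)])
v28: WRITE b=1  (b history now [(2, 35), (3, 38), (6, 8), (8, 27), (9, 34), (18, 37), (26, 25), (28, 1)])
READ a @v25: history=[(4, 38), (7, 37), (10, 11), (11, 39), (12, 18), (13, 35), (15, 23), (16, 36), (19, 10), (23, 4), (24, 8), (25, 27), (27, 32)] -> pick v25 -> 27
v29: WRITE c=38  (c history now [(1, 37), (5, 39), (14, 23), (17, 19), (20, 31), (21, 41), (22, 1), (29, 38)])
v30: WRITE c=17  (c history now [(1, 37), (5, 39), (14, 23), (17, 19), (20, 31), (21, 41), (22, 1), (29, 38), (30, 17)])
Read results in order: ['NONE', '37', '39', '37', '37', '38', '39', '35', '39', '19', '23', '27']
NONE count = 1

Answer: 1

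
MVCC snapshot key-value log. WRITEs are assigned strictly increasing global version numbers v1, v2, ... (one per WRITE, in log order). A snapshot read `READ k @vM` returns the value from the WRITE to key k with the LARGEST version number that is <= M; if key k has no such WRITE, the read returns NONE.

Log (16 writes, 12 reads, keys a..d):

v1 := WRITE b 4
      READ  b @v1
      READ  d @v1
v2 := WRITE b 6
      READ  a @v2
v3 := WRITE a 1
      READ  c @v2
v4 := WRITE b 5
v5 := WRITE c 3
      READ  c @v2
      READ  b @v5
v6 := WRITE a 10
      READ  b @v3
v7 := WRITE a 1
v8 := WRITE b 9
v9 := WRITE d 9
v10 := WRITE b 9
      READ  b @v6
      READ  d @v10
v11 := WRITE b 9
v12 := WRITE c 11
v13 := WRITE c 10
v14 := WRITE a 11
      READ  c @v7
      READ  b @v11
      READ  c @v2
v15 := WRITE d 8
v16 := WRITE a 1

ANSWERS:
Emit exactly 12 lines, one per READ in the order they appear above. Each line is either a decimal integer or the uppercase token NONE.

Answer: 4
NONE
NONE
NONE
NONE
5
6
5
9
3
9
NONE

Derivation:
v1: WRITE b=4  (b history now [(1, 4)])
READ b @v1: history=[(1, 4)] -> pick v1 -> 4
READ d @v1: history=[] -> no version <= 1 -> NONE
v2: WRITE b=6  (b history now [(1, 4), (2, 6)])
READ a @v2: history=[] -> no version <= 2 -> NONE
v3: WRITE a=1  (a history now [(3, 1)])
READ c @v2: history=[] -> no version <= 2 -> NONE
v4: WRITE b=5  (b history now [(1, 4), (2, 6), (4, 5)])
v5: WRITE c=3  (c history now [(5, 3)])
READ c @v2: history=[(5, 3)] -> no version <= 2 -> NONE
READ b @v5: history=[(1, 4), (2, 6), (4, 5)] -> pick v4 -> 5
v6: WRITE a=10  (a history now [(3, 1), (6, 10)])
READ b @v3: history=[(1, 4), (2, 6), (4, 5)] -> pick v2 -> 6
v7: WRITE a=1  (a history now [(3, 1), (6, 10), (7, 1)])
v8: WRITE b=9  (b history now [(1, 4), (2, 6), (4, 5), (8, 9)])
v9: WRITE d=9  (d history now [(9, 9)])
v10: WRITE b=9  (b history now [(1, 4), (2, 6), (4, 5), (8, 9), (10, 9)])
READ b @v6: history=[(1, 4), (2, 6), (4, 5), (8, 9), (10, 9)] -> pick v4 -> 5
READ d @v10: history=[(9, 9)] -> pick v9 -> 9
v11: WRITE b=9  (b history now [(1, 4), (2, 6), (4, 5), (8, 9), (10, 9), (11, 9)])
v12: WRITE c=11  (c history now [(5, 3), (12, 11)])
v13: WRITE c=10  (c history now [(5, 3), (12, 11), (13, 10)])
v14: WRITE a=11  (a history now [(3, 1), (6, 10), (7, 1), (14, 11)])
READ c @v7: history=[(5, 3), (12, 11), (13, 10)] -> pick v5 -> 3
READ b @v11: history=[(1, 4), (2, 6), (4, 5), (8, 9), (10, 9), (11, 9)] -> pick v11 -> 9
READ c @v2: history=[(5, 3), (12, 11), (13, 10)] -> no version <= 2 -> NONE
v15: WRITE d=8  (d history now [(9, 9), (15, 8)])
v16: WRITE a=1  (a history now [(3, 1), (6, 10), (7, 1), (14, 11), (16, 1)])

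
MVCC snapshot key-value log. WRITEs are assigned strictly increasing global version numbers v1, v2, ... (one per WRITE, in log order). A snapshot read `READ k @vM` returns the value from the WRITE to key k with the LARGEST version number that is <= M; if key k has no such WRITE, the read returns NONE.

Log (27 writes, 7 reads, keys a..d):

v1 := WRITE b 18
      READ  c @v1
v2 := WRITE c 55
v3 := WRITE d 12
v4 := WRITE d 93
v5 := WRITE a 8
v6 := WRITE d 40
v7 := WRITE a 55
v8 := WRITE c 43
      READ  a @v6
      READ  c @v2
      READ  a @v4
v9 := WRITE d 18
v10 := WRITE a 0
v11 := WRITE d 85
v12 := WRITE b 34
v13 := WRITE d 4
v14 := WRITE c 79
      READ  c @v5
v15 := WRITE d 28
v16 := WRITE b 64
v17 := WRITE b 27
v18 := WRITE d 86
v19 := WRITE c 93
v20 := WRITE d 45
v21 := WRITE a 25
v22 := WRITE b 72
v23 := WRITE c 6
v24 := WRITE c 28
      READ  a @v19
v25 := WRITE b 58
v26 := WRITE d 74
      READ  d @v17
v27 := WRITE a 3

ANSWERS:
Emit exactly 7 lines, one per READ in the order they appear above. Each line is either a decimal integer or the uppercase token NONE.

Answer: NONE
8
55
NONE
55
0
28

Derivation:
v1: WRITE b=18  (b history now [(1, 18)])
READ c @v1: history=[] -> no version <= 1 -> NONE
v2: WRITE c=55  (c history now [(2, 55)])
v3: WRITE d=12  (d history now [(3, 12)])
v4: WRITE d=93  (d history now [(3, 12), (4, 93)])
v5: WRITE a=8  (a history now [(5, 8)])
v6: WRITE d=40  (d history now [(3, 12), (4, 93), (6, 40)])
v7: WRITE a=55  (a history now [(5, 8), (7, 55)])
v8: WRITE c=43  (c history now [(2, 55), (8, 43)])
READ a @v6: history=[(5, 8), (7, 55)] -> pick v5 -> 8
READ c @v2: history=[(2, 55), (8, 43)] -> pick v2 -> 55
READ a @v4: history=[(5, 8), (7, 55)] -> no version <= 4 -> NONE
v9: WRITE d=18  (d history now [(3, 12), (4, 93), (6, 40), (9, 18)])
v10: WRITE a=0  (a history now [(5, 8), (7, 55), (10, 0)])
v11: WRITE d=85  (d history now [(3, 12), (4, 93), (6, 40), (9, 18), (11, 85)])
v12: WRITE b=34  (b history now [(1, 18), (12, 34)])
v13: WRITE d=4  (d history now [(3, 12), (4, 93), (6, 40), (9, 18), (11, 85), (13, 4)])
v14: WRITE c=79  (c history now [(2, 55), (8, 43), (14, 79)])
READ c @v5: history=[(2, 55), (8, 43), (14, 79)] -> pick v2 -> 55
v15: WRITE d=28  (d history now [(3, 12), (4, 93), (6, 40), (9, 18), (11, 85), (13, 4), (15, 28)])
v16: WRITE b=64  (b history now [(1, 18), (12, 34), (16, 64)])
v17: WRITE b=27  (b history now [(1, 18), (12, 34), (16, 64), (17, 27)])
v18: WRITE d=86  (d history now [(3, 12), (4, 93), (6, 40), (9, 18), (11, 85), (13, 4), (15, 28), (18, 86)])
v19: WRITE c=93  (c history now [(2, 55), (8, 43), (14, 79), (19, 93)])
v20: WRITE d=45  (d history now [(3, 12), (4, 93), (6, 40), (9, 18), (11, 85), (13, 4), (15, 28), (18, 86), (20, 45)])
v21: WRITE a=25  (a history now [(5, 8), (7, 55), (10, 0), (21, 25)])
v22: WRITE b=72  (b history now [(1, 18), (12, 34), (16, 64), (17, 27), (22, 72)])
v23: WRITE c=6  (c history now [(2, 55), (8, 43), (14, 79), (19, 93), (23, 6)])
v24: WRITE c=28  (c history now [(2, 55), (8, 43), (14, 79), (19, 93), (23, 6), (24, 28)])
READ a @v19: history=[(5, 8), (7, 55), (10, 0), (21, 25)] -> pick v10 -> 0
v25: WRITE b=58  (b history now [(1, 18), (12, 34), (16, 64), (17, 27), (22, 72), (25, 58)])
v26: WRITE d=74  (d history now [(3, 12), (4, 93), (6, 40), (9, 18), (11, 85), (13, 4), (15, 28), (18, 86), (20, 45), (26, 74)])
READ d @v17: history=[(3, 12), (4, 93), (6, 40), (9, 18), (11, 85), (13, 4), (15, 28), (18, 86), (20, 45), (26, 74)] -> pick v15 -> 28
v27: WRITE a=3  (a history now [(5, 8), (7, 55), (10, 0), (21, 25), (27, 3)])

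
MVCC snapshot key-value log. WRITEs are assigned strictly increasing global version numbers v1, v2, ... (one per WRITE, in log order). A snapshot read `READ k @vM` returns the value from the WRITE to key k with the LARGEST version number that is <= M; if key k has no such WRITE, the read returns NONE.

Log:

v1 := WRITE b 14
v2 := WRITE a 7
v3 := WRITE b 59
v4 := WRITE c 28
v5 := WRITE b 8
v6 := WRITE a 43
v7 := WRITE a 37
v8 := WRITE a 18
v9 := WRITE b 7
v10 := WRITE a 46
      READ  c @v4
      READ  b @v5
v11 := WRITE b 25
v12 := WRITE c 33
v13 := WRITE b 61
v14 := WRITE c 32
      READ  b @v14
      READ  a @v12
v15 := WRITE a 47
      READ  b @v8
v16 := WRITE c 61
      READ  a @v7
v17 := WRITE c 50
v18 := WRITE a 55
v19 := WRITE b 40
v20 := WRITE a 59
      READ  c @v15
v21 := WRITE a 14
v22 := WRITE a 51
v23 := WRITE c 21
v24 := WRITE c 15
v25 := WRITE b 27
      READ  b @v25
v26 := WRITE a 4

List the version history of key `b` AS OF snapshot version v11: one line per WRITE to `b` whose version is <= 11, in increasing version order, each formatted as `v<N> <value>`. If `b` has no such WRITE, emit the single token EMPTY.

Answer: v1 14
v3 59
v5 8
v9 7
v11 25

Derivation:
Scan writes for key=b with version <= 11:
  v1 WRITE b 14 -> keep
  v2 WRITE a 7 -> skip
  v3 WRITE b 59 -> keep
  v4 WRITE c 28 -> skip
  v5 WRITE b 8 -> keep
  v6 WRITE a 43 -> skip
  v7 WRITE a 37 -> skip
  v8 WRITE a 18 -> skip
  v9 WRITE b 7 -> keep
  v10 WRITE a 46 -> skip
  v11 WRITE b 25 -> keep
  v12 WRITE c 33 -> skip
  v13 WRITE b 61 -> drop (> snap)
  v14 WRITE c 32 -> skip
  v15 WRITE a 47 -> skip
  v16 WRITE c 61 -> skip
  v17 WRITE c 50 -> skip
  v18 WRITE a 55 -> skip
  v19 WRITE b 40 -> drop (> snap)
  v20 WRITE a 59 -> skip
  v21 WRITE a 14 -> skip
  v22 WRITE a 51 -> skip
  v23 WRITE c 21 -> skip
  v24 WRITE c 15 -> skip
  v25 WRITE b 27 -> drop (> snap)
  v26 WRITE a 4 -> skip
Collected: [(1, 14), (3, 59), (5, 8), (9, 7), (11, 25)]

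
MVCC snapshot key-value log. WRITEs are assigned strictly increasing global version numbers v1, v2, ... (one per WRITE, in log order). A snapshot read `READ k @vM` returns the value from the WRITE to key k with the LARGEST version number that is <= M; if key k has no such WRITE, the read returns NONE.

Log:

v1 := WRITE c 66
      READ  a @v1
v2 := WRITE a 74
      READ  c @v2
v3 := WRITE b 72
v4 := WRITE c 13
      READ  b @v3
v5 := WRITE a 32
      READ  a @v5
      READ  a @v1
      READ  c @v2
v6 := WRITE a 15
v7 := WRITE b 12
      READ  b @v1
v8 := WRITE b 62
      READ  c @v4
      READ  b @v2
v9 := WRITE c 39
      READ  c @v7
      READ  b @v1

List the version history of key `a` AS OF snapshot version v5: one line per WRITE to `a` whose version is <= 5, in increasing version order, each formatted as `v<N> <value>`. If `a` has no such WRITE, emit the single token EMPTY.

Answer: v2 74
v5 32

Derivation:
Scan writes for key=a with version <= 5:
  v1 WRITE c 66 -> skip
  v2 WRITE a 74 -> keep
  v3 WRITE b 72 -> skip
  v4 WRITE c 13 -> skip
  v5 WRITE a 32 -> keep
  v6 WRITE a 15 -> drop (> snap)
  v7 WRITE b 12 -> skip
  v8 WRITE b 62 -> skip
  v9 WRITE c 39 -> skip
Collected: [(2, 74), (5, 32)]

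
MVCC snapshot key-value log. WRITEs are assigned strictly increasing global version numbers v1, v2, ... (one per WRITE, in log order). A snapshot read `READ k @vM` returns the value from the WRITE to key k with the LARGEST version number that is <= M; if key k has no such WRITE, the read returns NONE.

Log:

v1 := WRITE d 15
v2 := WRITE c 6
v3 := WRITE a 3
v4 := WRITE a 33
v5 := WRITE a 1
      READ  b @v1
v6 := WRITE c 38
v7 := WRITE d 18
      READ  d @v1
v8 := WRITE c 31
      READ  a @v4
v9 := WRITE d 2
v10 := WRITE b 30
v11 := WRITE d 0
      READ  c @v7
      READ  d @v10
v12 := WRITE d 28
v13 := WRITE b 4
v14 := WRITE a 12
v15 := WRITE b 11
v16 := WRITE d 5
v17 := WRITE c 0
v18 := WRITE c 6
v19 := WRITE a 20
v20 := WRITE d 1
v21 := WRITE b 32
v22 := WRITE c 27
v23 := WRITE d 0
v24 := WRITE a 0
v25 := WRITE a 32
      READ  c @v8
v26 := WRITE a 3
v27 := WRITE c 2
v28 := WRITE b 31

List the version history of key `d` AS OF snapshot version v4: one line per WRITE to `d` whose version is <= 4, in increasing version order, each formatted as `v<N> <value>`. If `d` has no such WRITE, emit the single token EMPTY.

Scan writes for key=d with version <= 4:
  v1 WRITE d 15 -> keep
  v2 WRITE c 6 -> skip
  v3 WRITE a 3 -> skip
  v4 WRITE a 33 -> skip
  v5 WRITE a 1 -> skip
  v6 WRITE c 38 -> skip
  v7 WRITE d 18 -> drop (> snap)
  v8 WRITE c 31 -> skip
  v9 WRITE d 2 -> drop (> snap)
  v10 WRITE b 30 -> skip
  v11 WRITE d 0 -> drop (> snap)
  v12 WRITE d 28 -> drop (> snap)
  v13 WRITE b 4 -> skip
  v14 WRITE a 12 -> skip
  v15 WRITE b 11 -> skip
  v16 WRITE d 5 -> drop (> snap)
  v17 WRITE c 0 -> skip
  v18 WRITE c 6 -> skip
  v19 WRITE a 20 -> skip
  v20 WRITE d 1 -> drop (> snap)
  v21 WRITE b 32 -> skip
  v22 WRITE c 27 -> skip
  v23 WRITE d 0 -> drop (> snap)
  v24 WRITE a 0 -> skip
  v25 WRITE a 32 -> skip
  v26 WRITE a 3 -> skip
  v27 WRITE c 2 -> skip
  v28 WRITE b 31 -> skip
Collected: [(1, 15)]

Answer: v1 15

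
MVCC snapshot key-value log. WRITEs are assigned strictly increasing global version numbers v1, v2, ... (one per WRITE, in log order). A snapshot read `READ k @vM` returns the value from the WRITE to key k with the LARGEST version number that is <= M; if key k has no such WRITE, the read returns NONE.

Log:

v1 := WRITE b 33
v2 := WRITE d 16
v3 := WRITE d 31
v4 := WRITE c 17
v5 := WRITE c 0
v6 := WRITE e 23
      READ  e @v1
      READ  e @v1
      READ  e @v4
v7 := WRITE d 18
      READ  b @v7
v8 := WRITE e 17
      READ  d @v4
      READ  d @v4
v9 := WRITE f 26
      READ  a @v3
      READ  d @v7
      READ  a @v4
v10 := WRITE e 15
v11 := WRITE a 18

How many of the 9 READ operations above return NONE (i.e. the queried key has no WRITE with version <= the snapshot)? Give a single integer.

v1: WRITE b=33  (b history now [(1, 33)])
v2: WRITE d=16  (d history now [(2, 16)])
v3: WRITE d=31  (d history now [(2, 16), (3, 31)])
v4: WRITE c=17  (c history now [(4, 17)])
v5: WRITE c=0  (c history now [(4, 17), (5, 0)])
v6: WRITE e=23  (e history now [(6, 23)])
READ e @v1: history=[(6, 23)] -> no version <= 1 -> NONE
READ e @v1: history=[(6, 23)] -> no version <= 1 -> NONE
READ e @v4: history=[(6, 23)] -> no version <= 4 -> NONE
v7: WRITE d=18  (d history now [(2, 16), (3, 31), (7, 18)])
READ b @v7: history=[(1, 33)] -> pick v1 -> 33
v8: WRITE e=17  (e history now [(6, 23), (8, 17)])
READ d @v4: history=[(2, 16), (3, 31), (7, 18)] -> pick v3 -> 31
READ d @v4: history=[(2, 16), (3, 31), (7, 18)] -> pick v3 -> 31
v9: WRITE f=26  (f history now [(9, 26)])
READ a @v3: history=[] -> no version <= 3 -> NONE
READ d @v7: history=[(2, 16), (3, 31), (7, 18)] -> pick v7 -> 18
READ a @v4: history=[] -> no version <= 4 -> NONE
v10: WRITE e=15  (e history now [(6, 23), (8, 17), (10, 15)])
v11: WRITE a=18  (a history now [(11, 18)])
Read results in order: ['NONE', 'NONE', 'NONE', '33', '31', '31', 'NONE', '18', 'NONE']
NONE count = 5

Answer: 5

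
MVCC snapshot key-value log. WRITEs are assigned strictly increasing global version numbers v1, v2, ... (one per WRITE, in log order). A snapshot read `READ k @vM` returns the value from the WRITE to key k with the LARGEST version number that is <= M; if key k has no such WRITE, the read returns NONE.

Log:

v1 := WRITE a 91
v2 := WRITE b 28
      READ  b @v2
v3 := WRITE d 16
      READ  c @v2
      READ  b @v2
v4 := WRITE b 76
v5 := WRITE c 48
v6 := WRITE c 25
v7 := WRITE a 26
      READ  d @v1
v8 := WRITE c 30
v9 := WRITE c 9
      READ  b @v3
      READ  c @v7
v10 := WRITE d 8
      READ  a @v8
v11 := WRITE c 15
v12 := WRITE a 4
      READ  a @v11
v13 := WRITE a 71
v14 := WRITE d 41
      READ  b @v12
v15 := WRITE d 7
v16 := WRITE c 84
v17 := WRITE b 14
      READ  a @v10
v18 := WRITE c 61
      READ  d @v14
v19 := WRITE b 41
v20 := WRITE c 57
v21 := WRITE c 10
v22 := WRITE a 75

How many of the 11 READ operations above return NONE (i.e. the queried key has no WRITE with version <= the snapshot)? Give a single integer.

v1: WRITE a=91  (a history now [(1, 91)])
v2: WRITE b=28  (b history now [(2, 28)])
READ b @v2: history=[(2, 28)] -> pick v2 -> 28
v3: WRITE d=16  (d history now [(3, 16)])
READ c @v2: history=[] -> no version <= 2 -> NONE
READ b @v2: history=[(2, 28)] -> pick v2 -> 28
v4: WRITE b=76  (b history now [(2, 28), (4, 76)])
v5: WRITE c=48  (c history now [(5, 48)])
v6: WRITE c=25  (c history now [(5, 48), (6, 25)])
v7: WRITE a=26  (a history now [(1, 91), (7, 26)])
READ d @v1: history=[(3, 16)] -> no version <= 1 -> NONE
v8: WRITE c=30  (c history now [(5, 48), (6, 25), (8, 30)])
v9: WRITE c=9  (c history now [(5, 48), (6, 25), (8, 30), (9, 9)])
READ b @v3: history=[(2, 28), (4, 76)] -> pick v2 -> 28
READ c @v7: history=[(5, 48), (6, 25), (8, 30), (9, 9)] -> pick v6 -> 25
v10: WRITE d=8  (d history now [(3, 16), (10, 8)])
READ a @v8: history=[(1, 91), (7, 26)] -> pick v7 -> 26
v11: WRITE c=15  (c history now [(5, 48), (6, 25), (8, 30), (9, 9), (11, 15)])
v12: WRITE a=4  (a history now [(1, 91), (7, 26), (12, 4)])
READ a @v11: history=[(1, 91), (7, 26), (12, 4)] -> pick v7 -> 26
v13: WRITE a=71  (a history now [(1, 91), (7, 26), (12, 4), (13, 71)])
v14: WRITE d=41  (d history now [(3, 16), (10, 8), (14, 41)])
READ b @v12: history=[(2, 28), (4, 76)] -> pick v4 -> 76
v15: WRITE d=7  (d history now [(3, 16), (10, 8), (14, 41), (15, 7)])
v16: WRITE c=84  (c history now [(5, 48), (6, 25), (8, 30), (9, 9), (11, 15), (16, 84)])
v17: WRITE b=14  (b history now [(2, 28), (4, 76), (17, 14)])
READ a @v10: history=[(1, 91), (7, 26), (12, 4), (13, 71)] -> pick v7 -> 26
v18: WRITE c=61  (c history now [(5, 48), (6, 25), (8, 30), (9, 9), (11, 15), (16, 84), (18, 61)])
READ d @v14: history=[(3, 16), (10, 8), (14, 41), (15, 7)] -> pick v14 -> 41
v19: WRITE b=41  (b history now [(2, 28), (4, 76), (17, 14), (19, 41)])
v20: WRITE c=57  (c history now [(5, 48), (6, 25), (8, 30), (9, 9), (11, 15), (16, 84), (18, 61), (20, 57)])
v21: WRITE c=10  (c history now [(5, 48), (6, 25), (8, 30), (9, 9), (11, 15), (16, 84), (18, 61), (20, 57), (21, 10)])
v22: WRITE a=75  (a history now [(1, 91), (7, 26), (12, 4), (13, 71), (22, 75)])
Read results in order: ['28', 'NONE', '28', 'NONE', '28', '25', '26', '26', '76', '26', '41']
NONE count = 2

Answer: 2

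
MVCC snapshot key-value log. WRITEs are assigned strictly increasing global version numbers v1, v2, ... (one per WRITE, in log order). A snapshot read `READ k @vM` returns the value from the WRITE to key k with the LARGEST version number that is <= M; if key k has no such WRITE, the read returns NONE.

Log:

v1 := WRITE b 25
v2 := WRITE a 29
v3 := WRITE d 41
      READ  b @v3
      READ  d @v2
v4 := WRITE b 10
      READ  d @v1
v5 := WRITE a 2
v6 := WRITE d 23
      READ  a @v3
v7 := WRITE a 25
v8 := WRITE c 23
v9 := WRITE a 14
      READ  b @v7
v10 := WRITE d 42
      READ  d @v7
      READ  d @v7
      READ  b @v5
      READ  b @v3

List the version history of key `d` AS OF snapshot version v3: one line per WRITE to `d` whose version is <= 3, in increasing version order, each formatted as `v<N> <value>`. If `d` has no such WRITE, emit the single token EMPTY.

Scan writes for key=d with version <= 3:
  v1 WRITE b 25 -> skip
  v2 WRITE a 29 -> skip
  v3 WRITE d 41 -> keep
  v4 WRITE b 10 -> skip
  v5 WRITE a 2 -> skip
  v6 WRITE d 23 -> drop (> snap)
  v7 WRITE a 25 -> skip
  v8 WRITE c 23 -> skip
  v9 WRITE a 14 -> skip
  v10 WRITE d 42 -> drop (> snap)
Collected: [(3, 41)]

Answer: v3 41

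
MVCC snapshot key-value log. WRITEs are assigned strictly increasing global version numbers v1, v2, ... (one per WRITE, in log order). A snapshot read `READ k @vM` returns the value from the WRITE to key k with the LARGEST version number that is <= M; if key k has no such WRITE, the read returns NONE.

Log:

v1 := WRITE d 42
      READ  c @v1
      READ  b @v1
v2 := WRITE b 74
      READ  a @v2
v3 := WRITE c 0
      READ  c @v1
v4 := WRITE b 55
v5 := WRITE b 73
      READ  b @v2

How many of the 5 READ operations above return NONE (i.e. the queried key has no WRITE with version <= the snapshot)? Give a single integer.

v1: WRITE d=42  (d history now [(1, 42)])
READ c @v1: history=[] -> no version <= 1 -> NONE
READ b @v1: history=[] -> no version <= 1 -> NONE
v2: WRITE b=74  (b history now [(2, 74)])
READ a @v2: history=[] -> no version <= 2 -> NONE
v3: WRITE c=0  (c history now [(3, 0)])
READ c @v1: history=[(3, 0)] -> no version <= 1 -> NONE
v4: WRITE b=55  (b history now [(2, 74), (4, 55)])
v5: WRITE b=73  (b history now [(2, 74), (4, 55), (5, 73)])
READ b @v2: history=[(2, 74), (4, 55), (5, 73)] -> pick v2 -> 74
Read results in order: ['NONE', 'NONE', 'NONE', 'NONE', '74']
NONE count = 4

Answer: 4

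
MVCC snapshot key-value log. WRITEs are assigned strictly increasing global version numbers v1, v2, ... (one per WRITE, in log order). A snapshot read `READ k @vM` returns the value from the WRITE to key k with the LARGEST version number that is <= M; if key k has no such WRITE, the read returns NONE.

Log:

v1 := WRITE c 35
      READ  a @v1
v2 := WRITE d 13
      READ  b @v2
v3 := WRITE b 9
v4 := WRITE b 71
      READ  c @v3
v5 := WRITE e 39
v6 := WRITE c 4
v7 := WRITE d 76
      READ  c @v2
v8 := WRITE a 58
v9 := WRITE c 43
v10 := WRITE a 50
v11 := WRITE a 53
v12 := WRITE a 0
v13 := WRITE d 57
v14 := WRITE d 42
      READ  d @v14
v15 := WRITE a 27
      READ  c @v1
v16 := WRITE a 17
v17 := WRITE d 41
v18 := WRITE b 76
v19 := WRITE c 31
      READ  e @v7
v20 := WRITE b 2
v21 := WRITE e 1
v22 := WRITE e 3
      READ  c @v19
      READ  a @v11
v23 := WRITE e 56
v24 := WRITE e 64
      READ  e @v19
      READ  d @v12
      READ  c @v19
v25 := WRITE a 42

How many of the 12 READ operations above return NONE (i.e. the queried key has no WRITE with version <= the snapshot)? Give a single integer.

v1: WRITE c=35  (c history now [(1, 35)])
READ a @v1: history=[] -> no version <= 1 -> NONE
v2: WRITE d=13  (d history now [(2, 13)])
READ b @v2: history=[] -> no version <= 2 -> NONE
v3: WRITE b=9  (b history now [(3, 9)])
v4: WRITE b=71  (b history now [(3, 9), (4, 71)])
READ c @v3: history=[(1, 35)] -> pick v1 -> 35
v5: WRITE e=39  (e history now [(5, 39)])
v6: WRITE c=4  (c history now [(1, 35), (6, 4)])
v7: WRITE d=76  (d history now [(2, 13), (7, 76)])
READ c @v2: history=[(1, 35), (6, 4)] -> pick v1 -> 35
v8: WRITE a=58  (a history now [(8, 58)])
v9: WRITE c=43  (c history now [(1, 35), (6, 4), (9, 43)])
v10: WRITE a=50  (a history now [(8, 58), (10, 50)])
v11: WRITE a=53  (a history now [(8, 58), (10, 50), (11, 53)])
v12: WRITE a=0  (a history now [(8, 58), (10, 50), (11, 53), (12, 0)])
v13: WRITE d=57  (d history now [(2, 13), (7, 76), (13, 57)])
v14: WRITE d=42  (d history now [(2, 13), (7, 76), (13, 57), (14, 42)])
READ d @v14: history=[(2, 13), (7, 76), (13, 57), (14, 42)] -> pick v14 -> 42
v15: WRITE a=27  (a history now [(8, 58), (10, 50), (11, 53), (12, 0), (15, 27)])
READ c @v1: history=[(1, 35), (6, 4), (9, 43)] -> pick v1 -> 35
v16: WRITE a=17  (a history now [(8, 58), (10, 50), (11, 53), (12, 0), (15, 27), (16, 17)])
v17: WRITE d=41  (d history now [(2, 13), (7, 76), (13, 57), (14, 42), (17, 41)])
v18: WRITE b=76  (b history now [(3, 9), (4, 71), (18, 76)])
v19: WRITE c=31  (c history now [(1, 35), (6, 4), (9, 43), (19, 31)])
READ e @v7: history=[(5, 39)] -> pick v5 -> 39
v20: WRITE b=2  (b history now [(3, 9), (4, 71), (18, 76), (20, 2)])
v21: WRITE e=1  (e history now [(5, 39), (21, 1)])
v22: WRITE e=3  (e history now [(5, 39), (21, 1), (22, 3)])
READ c @v19: history=[(1, 35), (6, 4), (9, 43), (19, 31)] -> pick v19 -> 31
READ a @v11: history=[(8, 58), (10, 50), (11, 53), (12, 0), (15, 27), (16, 17)] -> pick v11 -> 53
v23: WRITE e=56  (e history now [(5, 39), (21, 1), (22, 3), (23, 56)])
v24: WRITE e=64  (e history now [(5, 39), (21, 1), (22, 3), (23, 56), (24, 64)])
READ e @v19: history=[(5, 39), (21, 1), (22, 3), (23, 56), (24, 64)] -> pick v5 -> 39
READ d @v12: history=[(2, 13), (7, 76), (13, 57), (14, 42), (17, 41)] -> pick v7 -> 76
READ c @v19: history=[(1, 35), (6, 4), (9, 43), (19, 31)] -> pick v19 -> 31
v25: WRITE a=42  (a history now [(8, 58), (10, 50), (11, 53), (12, 0), (15, 27), (16, 17), (25, 42)])
Read results in order: ['NONE', 'NONE', '35', '35', '42', '35', '39', '31', '53', '39', '76', '31']
NONE count = 2

Answer: 2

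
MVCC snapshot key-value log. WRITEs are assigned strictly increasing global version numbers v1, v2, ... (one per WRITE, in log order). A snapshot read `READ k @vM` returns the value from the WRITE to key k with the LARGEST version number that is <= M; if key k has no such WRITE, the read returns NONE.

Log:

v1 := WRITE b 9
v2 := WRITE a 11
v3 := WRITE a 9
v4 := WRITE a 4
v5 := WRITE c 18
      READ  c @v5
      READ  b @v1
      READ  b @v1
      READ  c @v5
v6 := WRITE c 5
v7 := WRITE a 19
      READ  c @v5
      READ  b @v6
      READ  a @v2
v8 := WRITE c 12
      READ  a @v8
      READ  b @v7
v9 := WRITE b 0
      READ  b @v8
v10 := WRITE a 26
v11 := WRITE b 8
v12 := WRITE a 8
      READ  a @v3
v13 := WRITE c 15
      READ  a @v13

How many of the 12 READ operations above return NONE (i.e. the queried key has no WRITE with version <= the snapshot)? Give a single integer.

v1: WRITE b=9  (b history now [(1, 9)])
v2: WRITE a=11  (a history now [(2, 11)])
v3: WRITE a=9  (a history now [(2, 11), (3, 9)])
v4: WRITE a=4  (a history now [(2, 11), (3, 9), (4, 4)])
v5: WRITE c=18  (c history now [(5, 18)])
READ c @v5: history=[(5, 18)] -> pick v5 -> 18
READ b @v1: history=[(1, 9)] -> pick v1 -> 9
READ b @v1: history=[(1, 9)] -> pick v1 -> 9
READ c @v5: history=[(5, 18)] -> pick v5 -> 18
v6: WRITE c=5  (c history now [(5, 18), (6, 5)])
v7: WRITE a=19  (a history now [(2, 11), (3, 9), (4, 4), (7, 19)])
READ c @v5: history=[(5, 18), (6, 5)] -> pick v5 -> 18
READ b @v6: history=[(1, 9)] -> pick v1 -> 9
READ a @v2: history=[(2, 11), (3, 9), (4, 4), (7, 19)] -> pick v2 -> 11
v8: WRITE c=12  (c history now [(5, 18), (6, 5), (8, 12)])
READ a @v8: history=[(2, 11), (3, 9), (4, 4), (7, 19)] -> pick v7 -> 19
READ b @v7: history=[(1, 9)] -> pick v1 -> 9
v9: WRITE b=0  (b history now [(1, 9), (9, 0)])
READ b @v8: history=[(1, 9), (9, 0)] -> pick v1 -> 9
v10: WRITE a=26  (a history now [(2, 11), (3, 9), (4, 4), (7, 19), (10, 26)])
v11: WRITE b=8  (b history now [(1, 9), (9, 0), (11, 8)])
v12: WRITE a=8  (a history now [(2, 11), (3, 9), (4, 4), (7, 19), (10, 26), (12, 8)])
READ a @v3: history=[(2, 11), (3, 9), (4, 4), (7, 19), (10, 26), (12, 8)] -> pick v3 -> 9
v13: WRITE c=15  (c history now [(5, 18), (6, 5), (8, 12), (13, 15)])
READ a @v13: history=[(2, 11), (3, 9), (4, 4), (7, 19), (10, 26), (12, 8)] -> pick v12 -> 8
Read results in order: ['18', '9', '9', '18', '18', '9', '11', '19', '9', '9', '9', '8']
NONE count = 0

Answer: 0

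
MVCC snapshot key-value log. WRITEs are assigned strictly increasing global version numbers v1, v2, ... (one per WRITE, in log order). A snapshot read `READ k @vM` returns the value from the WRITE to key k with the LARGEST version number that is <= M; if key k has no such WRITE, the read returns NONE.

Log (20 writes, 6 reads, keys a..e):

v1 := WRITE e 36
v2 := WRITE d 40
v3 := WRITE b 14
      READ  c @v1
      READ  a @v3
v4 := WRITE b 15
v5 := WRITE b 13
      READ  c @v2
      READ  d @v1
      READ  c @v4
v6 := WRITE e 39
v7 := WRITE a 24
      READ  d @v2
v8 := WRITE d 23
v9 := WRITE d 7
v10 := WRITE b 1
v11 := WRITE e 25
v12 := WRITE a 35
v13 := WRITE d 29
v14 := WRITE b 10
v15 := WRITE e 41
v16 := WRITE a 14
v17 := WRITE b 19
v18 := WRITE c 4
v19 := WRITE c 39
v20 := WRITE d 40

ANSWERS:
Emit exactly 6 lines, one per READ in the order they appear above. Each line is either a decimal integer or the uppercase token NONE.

Answer: NONE
NONE
NONE
NONE
NONE
40

Derivation:
v1: WRITE e=36  (e history now [(1, 36)])
v2: WRITE d=40  (d history now [(2, 40)])
v3: WRITE b=14  (b history now [(3, 14)])
READ c @v1: history=[] -> no version <= 1 -> NONE
READ a @v3: history=[] -> no version <= 3 -> NONE
v4: WRITE b=15  (b history now [(3, 14), (4, 15)])
v5: WRITE b=13  (b history now [(3, 14), (4, 15), (5, 13)])
READ c @v2: history=[] -> no version <= 2 -> NONE
READ d @v1: history=[(2, 40)] -> no version <= 1 -> NONE
READ c @v4: history=[] -> no version <= 4 -> NONE
v6: WRITE e=39  (e history now [(1, 36), (6, 39)])
v7: WRITE a=24  (a history now [(7, 24)])
READ d @v2: history=[(2, 40)] -> pick v2 -> 40
v8: WRITE d=23  (d history now [(2, 40), (8, 23)])
v9: WRITE d=7  (d history now [(2, 40), (8, 23), (9, 7)])
v10: WRITE b=1  (b history now [(3, 14), (4, 15), (5, 13), (10, 1)])
v11: WRITE e=25  (e history now [(1, 36), (6, 39), (11, 25)])
v12: WRITE a=35  (a history now [(7, 24), (12, 35)])
v13: WRITE d=29  (d history now [(2, 40), (8, 23), (9, 7), (13, 29)])
v14: WRITE b=10  (b history now [(3, 14), (4, 15), (5, 13), (10, 1), (14, 10)])
v15: WRITE e=41  (e history now [(1, 36), (6, 39), (11, 25), (15, 41)])
v16: WRITE a=14  (a history now [(7, 24), (12, 35), (16, 14)])
v17: WRITE b=19  (b history now [(3, 14), (4, 15), (5, 13), (10, 1), (14, 10), (17, 19)])
v18: WRITE c=4  (c history now [(18, 4)])
v19: WRITE c=39  (c history now [(18, 4), (19, 39)])
v20: WRITE d=40  (d history now [(2, 40), (8, 23), (9, 7), (13, 29), (20, 40)])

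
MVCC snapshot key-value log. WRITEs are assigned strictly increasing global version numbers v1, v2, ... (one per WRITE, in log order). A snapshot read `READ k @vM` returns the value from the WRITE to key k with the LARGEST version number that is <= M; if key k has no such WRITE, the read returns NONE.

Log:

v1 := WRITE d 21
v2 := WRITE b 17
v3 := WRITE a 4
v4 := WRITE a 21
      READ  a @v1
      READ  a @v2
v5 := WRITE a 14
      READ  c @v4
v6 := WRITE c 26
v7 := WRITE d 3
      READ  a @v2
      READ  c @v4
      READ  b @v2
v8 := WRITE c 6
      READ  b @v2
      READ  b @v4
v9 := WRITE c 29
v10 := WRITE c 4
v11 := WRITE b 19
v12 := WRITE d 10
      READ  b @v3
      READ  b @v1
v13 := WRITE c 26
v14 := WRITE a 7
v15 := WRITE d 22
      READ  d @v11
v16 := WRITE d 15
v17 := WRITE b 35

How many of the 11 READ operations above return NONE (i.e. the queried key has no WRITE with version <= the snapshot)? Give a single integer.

Answer: 6

Derivation:
v1: WRITE d=21  (d history now [(1, 21)])
v2: WRITE b=17  (b history now [(2, 17)])
v3: WRITE a=4  (a history now [(3, 4)])
v4: WRITE a=21  (a history now [(3, 4), (4, 21)])
READ a @v1: history=[(3, 4), (4, 21)] -> no version <= 1 -> NONE
READ a @v2: history=[(3, 4), (4, 21)] -> no version <= 2 -> NONE
v5: WRITE a=14  (a history now [(3, 4), (4, 21), (5, 14)])
READ c @v4: history=[] -> no version <= 4 -> NONE
v6: WRITE c=26  (c history now [(6, 26)])
v7: WRITE d=3  (d history now [(1, 21), (7, 3)])
READ a @v2: history=[(3, 4), (4, 21), (5, 14)] -> no version <= 2 -> NONE
READ c @v4: history=[(6, 26)] -> no version <= 4 -> NONE
READ b @v2: history=[(2, 17)] -> pick v2 -> 17
v8: WRITE c=6  (c history now [(6, 26), (8, 6)])
READ b @v2: history=[(2, 17)] -> pick v2 -> 17
READ b @v4: history=[(2, 17)] -> pick v2 -> 17
v9: WRITE c=29  (c history now [(6, 26), (8, 6), (9, 29)])
v10: WRITE c=4  (c history now [(6, 26), (8, 6), (9, 29), (10, 4)])
v11: WRITE b=19  (b history now [(2, 17), (11, 19)])
v12: WRITE d=10  (d history now [(1, 21), (7, 3), (12, 10)])
READ b @v3: history=[(2, 17), (11, 19)] -> pick v2 -> 17
READ b @v1: history=[(2, 17), (11, 19)] -> no version <= 1 -> NONE
v13: WRITE c=26  (c history now [(6, 26), (8, 6), (9, 29), (10, 4), (13, 26)])
v14: WRITE a=7  (a history now [(3, 4), (4, 21), (5, 14), (14, 7)])
v15: WRITE d=22  (d history now [(1, 21), (7, 3), (12, 10), (15, 22)])
READ d @v11: history=[(1, 21), (7, 3), (12, 10), (15, 22)] -> pick v7 -> 3
v16: WRITE d=15  (d history now [(1, 21), (7, 3), (12, 10), (15, 22), (16, 15)])
v17: WRITE b=35  (b history now [(2, 17), (11, 19), (17, 35)])
Read results in order: ['NONE', 'NONE', 'NONE', 'NONE', 'NONE', '17', '17', '17', '17', 'NONE', '3']
NONE count = 6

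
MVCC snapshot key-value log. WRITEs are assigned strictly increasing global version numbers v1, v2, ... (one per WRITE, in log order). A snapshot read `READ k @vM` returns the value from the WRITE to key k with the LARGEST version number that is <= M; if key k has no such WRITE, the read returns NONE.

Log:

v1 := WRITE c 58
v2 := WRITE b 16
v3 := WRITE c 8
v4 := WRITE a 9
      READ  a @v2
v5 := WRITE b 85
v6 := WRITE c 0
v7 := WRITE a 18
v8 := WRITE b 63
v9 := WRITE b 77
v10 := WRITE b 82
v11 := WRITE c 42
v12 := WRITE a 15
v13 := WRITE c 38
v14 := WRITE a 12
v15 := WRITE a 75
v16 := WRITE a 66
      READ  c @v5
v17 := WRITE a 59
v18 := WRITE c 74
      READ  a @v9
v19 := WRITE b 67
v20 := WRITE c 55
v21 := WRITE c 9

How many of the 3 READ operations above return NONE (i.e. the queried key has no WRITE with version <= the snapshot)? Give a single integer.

Answer: 1

Derivation:
v1: WRITE c=58  (c history now [(1, 58)])
v2: WRITE b=16  (b history now [(2, 16)])
v3: WRITE c=8  (c history now [(1, 58), (3, 8)])
v4: WRITE a=9  (a history now [(4, 9)])
READ a @v2: history=[(4, 9)] -> no version <= 2 -> NONE
v5: WRITE b=85  (b history now [(2, 16), (5, 85)])
v6: WRITE c=0  (c history now [(1, 58), (3, 8), (6, 0)])
v7: WRITE a=18  (a history now [(4, 9), (7, 18)])
v8: WRITE b=63  (b history now [(2, 16), (5, 85), (8, 63)])
v9: WRITE b=77  (b history now [(2, 16), (5, 85), (8, 63), (9, 77)])
v10: WRITE b=82  (b history now [(2, 16), (5, 85), (8, 63), (9, 77), (10, 82)])
v11: WRITE c=42  (c history now [(1, 58), (3, 8), (6, 0), (11, 42)])
v12: WRITE a=15  (a history now [(4, 9), (7, 18), (12, 15)])
v13: WRITE c=38  (c history now [(1, 58), (3, 8), (6, 0), (11, 42), (13, 38)])
v14: WRITE a=12  (a history now [(4, 9), (7, 18), (12, 15), (14, 12)])
v15: WRITE a=75  (a history now [(4, 9), (7, 18), (12, 15), (14, 12), (15, 75)])
v16: WRITE a=66  (a history now [(4, 9), (7, 18), (12, 15), (14, 12), (15, 75), (16, 66)])
READ c @v5: history=[(1, 58), (3, 8), (6, 0), (11, 42), (13, 38)] -> pick v3 -> 8
v17: WRITE a=59  (a history now [(4, 9), (7, 18), (12, 15), (14, 12), (15, 75), (16, 66), (17, 59)])
v18: WRITE c=74  (c history now [(1, 58), (3, 8), (6, 0), (11, 42), (13, 38), (18, 74)])
READ a @v9: history=[(4, 9), (7, 18), (12, 15), (14, 12), (15, 75), (16, 66), (17, 59)] -> pick v7 -> 18
v19: WRITE b=67  (b history now [(2, 16), (5, 85), (8, 63), (9, 77), (10, 82), (19, 67)])
v20: WRITE c=55  (c history now [(1, 58), (3, 8), (6, 0), (11, 42), (13, 38), (18, 74), (20, 55)])
v21: WRITE c=9  (c history now [(1, 58), (3, 8), (6, 0), (11, 42), (13, 38), (18, 74), (20, 55), (21, 9)])
Read results in order: ['NONE', '8', '18']
NONE count = 1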